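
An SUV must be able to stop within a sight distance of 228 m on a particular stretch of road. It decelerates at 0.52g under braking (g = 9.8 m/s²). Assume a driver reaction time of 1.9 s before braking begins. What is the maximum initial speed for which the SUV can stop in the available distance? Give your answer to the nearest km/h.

Maximum speed ≈ 142 km/h

a = 0.52 × 9.8 = 5.096 m/s².
Stopping distance: v·t_r + v²/(2a) = 228 with t_r = 1.9 s and a = 5.096 m/s².
So v² + 19.365 v − 2323.78 = 0.
Positive root: v = −a·t_r + √((a·t_r)² + 2a·d) = −9.682 + √(93.741 + 2323.78) = 39.4863 m/s.
39.4863 m/s × 3.6 = 142.151 km/h.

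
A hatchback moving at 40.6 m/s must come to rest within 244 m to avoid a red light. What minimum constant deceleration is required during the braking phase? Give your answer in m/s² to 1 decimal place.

v² = 2a·d ⇒ a = v²/(2d) = 40.6000² / (2 × 244.000) = 1648.360 / 488.000 = 3.3778 m/s².

Required deceleration ≈ 3.4 m/s²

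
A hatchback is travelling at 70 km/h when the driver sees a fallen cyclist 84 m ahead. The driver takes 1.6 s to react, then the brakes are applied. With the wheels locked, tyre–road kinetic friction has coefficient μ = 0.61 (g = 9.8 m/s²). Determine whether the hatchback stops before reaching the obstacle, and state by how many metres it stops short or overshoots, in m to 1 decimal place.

Yes — it stops 21.3 m short of the obstacle

70 km/h ÷ 3.6 = 19.4444 m/s.
a = μg = 0.61 × 9.8 = 5.978 m/s².
Reaction distance = 19.4444 × 1.6 = 31.111 m.
Braking distance = v²/(2a) = 378.085 / 11.956 = 31.623 m.
Total stopping distance = 31.111 + 31.623 = 62.734 m, vs 84 m available — it stops with 84 − 62.734 = 21.266 m to spare.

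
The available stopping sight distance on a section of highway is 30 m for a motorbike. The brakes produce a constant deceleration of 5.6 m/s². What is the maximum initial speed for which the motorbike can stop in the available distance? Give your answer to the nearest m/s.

v²/(2a) = d ⇒ v = √(2 × 5.600 × 30) = √336.00 = 18.3303 m/s.

Maximum speed ≈ 18 m/s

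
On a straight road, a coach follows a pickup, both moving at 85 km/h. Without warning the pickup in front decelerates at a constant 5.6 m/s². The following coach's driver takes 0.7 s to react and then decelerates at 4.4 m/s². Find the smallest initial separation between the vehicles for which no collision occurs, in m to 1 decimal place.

85 km/h ÷ 3.6 = 23.6111 m/s.
Leader travels v²/(2a_L) = 557.484 / 11.200 = 49.775 m before stopping.
Follower covers v·t_r = 23.6111 × 0.7 = 16.528 m while reacting, then v²/(2a_F) = 557.484 / 8.800 = 63.350 m while braking, for a total of 16.528 + 63.350 = 79.878 m.
Since a_F ≤ a_L and the follower starts braking later, the follower is never slower than the leader, so the closest approach is when both have stopped.
Minimum gap = 79.878 − 49.775 = 30.103 m.

Minimum gap ≈ 30.1 m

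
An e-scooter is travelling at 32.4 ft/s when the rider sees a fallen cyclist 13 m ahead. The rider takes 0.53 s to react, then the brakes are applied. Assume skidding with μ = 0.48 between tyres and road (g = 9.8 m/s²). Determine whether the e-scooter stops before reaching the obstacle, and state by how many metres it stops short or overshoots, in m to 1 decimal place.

32.4 ft/s × 0.3048 = 9.8755 m/s.
a = μg = 0.48 × 9.8 = 4.704 m/s².
Reaction distance = 9.8755 × 0.53 = 5.234 m.
Braking distance = v²/(2a) = 97.526 / 9.408 = 10.366 m.
Total stopping distance = 5.234 + 10.366 = 15.600 m, vs 13 m available — it cannot stop in time and overshoots by 15.600 − 13 = 2.600 m.

No — it overshoots by 2.6 m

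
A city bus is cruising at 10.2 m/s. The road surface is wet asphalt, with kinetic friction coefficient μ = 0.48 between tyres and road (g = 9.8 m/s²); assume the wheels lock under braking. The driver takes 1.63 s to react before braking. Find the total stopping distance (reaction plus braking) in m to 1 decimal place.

a = μg = 0.48 × 9.8 = 4.704 m/s².
Reaction distance = v·t_r = 10.2000 × 1.63 = 16.626 m.
Braking distance = v²/(2a) = 10.2000² / (2 × 4.704) = 104.040 / 9.408 = 11.059 m.
Total = 16.626 + 11.059 = 27.685 m.

Total stopping distance ≈ 27.7 m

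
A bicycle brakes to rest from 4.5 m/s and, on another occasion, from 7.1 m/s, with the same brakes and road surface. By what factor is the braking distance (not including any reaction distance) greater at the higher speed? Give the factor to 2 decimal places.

Braking distance d = v²/(2a), so with a fixed, d ∝ v².
Factor = (7.1/4.5)² = 1.5778² = 2.4895.

Factor ≈ 2.49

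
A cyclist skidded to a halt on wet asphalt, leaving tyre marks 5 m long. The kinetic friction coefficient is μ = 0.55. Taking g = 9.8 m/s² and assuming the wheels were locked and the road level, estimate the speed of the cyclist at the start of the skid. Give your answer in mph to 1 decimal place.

Deceleration a = μg = 0.55 × 9.8 = 5.390 m/s².
v = √(2a·d) = √(2 × 5.390 × 5) = √53.900 = 7.3417 m/s.
= 7.3417 ÷ 0.44704 = 16.423 mph.

Initial speed ≈ 16.4 mph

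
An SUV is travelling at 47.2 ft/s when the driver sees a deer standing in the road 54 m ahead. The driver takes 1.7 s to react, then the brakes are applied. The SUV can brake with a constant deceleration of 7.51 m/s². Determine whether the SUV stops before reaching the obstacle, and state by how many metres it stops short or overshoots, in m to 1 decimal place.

47.2 ft/s × 0.3048 = 14.3866 m/s.
Reaction distance = 14.3866 × 1.7 = 24.457 m.
Braking distance = v²/(2a) = 206.974 / 15.020 = 13.780 m.
Total stopping distance = 24.457 + 13.780 = 38.237 m, vs 54 m available — it stops with 54 − 38.237 = 15.763 m to spare.

Yes — it stops 15.8 m short of the obstacle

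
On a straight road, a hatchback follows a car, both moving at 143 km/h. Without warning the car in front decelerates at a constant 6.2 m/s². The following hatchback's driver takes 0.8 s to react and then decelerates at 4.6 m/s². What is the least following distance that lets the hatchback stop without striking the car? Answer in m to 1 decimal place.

Minimum gap ≈ 76.0 m

143 km/h ÷ 3.6 = 39.7222 m/s.
Leader travels v²/(2a_L) = 1577.853 / 12.400 = 127.246 m before stopping.
Follower covers v·t_r = 39.7222 × 0.8 = 31.778 m while reacting, then v²/(2a_F) = 1577.853 / 9.200 = 171.506 m while braking, for a total of 31.778 + 171.506 = 203.284 m.
Since a_F ≤ a_L and the follower starts braking later, the follower is never slower than the leader, so the closest approach is when both have stopped.
Minimum gap = 203.284 − 127.246 = 76.038 m.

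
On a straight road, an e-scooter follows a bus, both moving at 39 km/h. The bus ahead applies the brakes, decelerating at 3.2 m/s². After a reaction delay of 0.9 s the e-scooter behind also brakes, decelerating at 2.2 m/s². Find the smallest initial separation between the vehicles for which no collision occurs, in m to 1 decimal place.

Minimum gap ≈ 18.1 m

39 km/h ÷ 3.6 = 10.8333 m/s.
Leader travels v²/(2a_L) = 117.360 / 6.400 = 18.337 m before stopping.
Follower covers v·t_r = 10.8333 × 0.9 = 9.750 m while reacting, then v²/(2a_F) = 117.360 / 4.400 = 26.673 m while braking, for a total of 9.750 + 26.673 = 36.423 m.
Since a_F ≤ a_L and the follower starts braking later, the follower is never slower than the leader, so the closest approach is when both have stopped.
Minimum gap = 36.423 − 18.337 = 18.086 m.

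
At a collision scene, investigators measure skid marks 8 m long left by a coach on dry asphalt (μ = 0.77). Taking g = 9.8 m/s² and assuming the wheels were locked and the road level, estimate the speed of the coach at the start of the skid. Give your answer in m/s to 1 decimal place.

Deceleration a = μg = 0.77 × 9.8 = 7.546 m/s².
v = √(2a·d) = √(2 × 7.546 × 8) = √120.736 = 10.9880 m/s.

Initial speed ≈ 11.0 m/s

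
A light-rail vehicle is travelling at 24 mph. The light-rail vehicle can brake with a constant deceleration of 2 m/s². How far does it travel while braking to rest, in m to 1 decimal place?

Braking distance ≈ 28.8 m

24 mph × 0.44704 = 10.7290 m/s.
Braking distance = v²/(2a) = 10.7290² / (2 × 2.000) = 115.111 / 4.000 = 28.778 m.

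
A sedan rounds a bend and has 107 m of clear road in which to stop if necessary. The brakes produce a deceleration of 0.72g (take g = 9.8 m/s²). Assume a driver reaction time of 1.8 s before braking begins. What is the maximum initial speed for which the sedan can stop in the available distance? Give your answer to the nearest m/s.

Maximum speed ≈ 28 m/s

a = 0.72 × 9.8 = 7.056 m/s².
Stopping distance: v·t_r + v²/(2a) = 107 with t_r = 1.8 s and a = 7.056 m/s².
So v² + 25.402 v − 1509.98 = 0.
Positive root: v = −a·t_r + √((a·t_r)² + 2a·d) = −12.701 + √(161.315 + 1509.98) = 28.1805 m/s.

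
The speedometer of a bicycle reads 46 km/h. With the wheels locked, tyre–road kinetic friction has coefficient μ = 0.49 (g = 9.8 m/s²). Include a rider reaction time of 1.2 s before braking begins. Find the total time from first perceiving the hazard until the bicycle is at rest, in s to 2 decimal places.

Total time ≈ 3.86 s

46 km/h ÷ 3.6 = 12.7778 m/s.
a = μg = 0.49 × 9.8 = 4.802 m/s².
Braking time = v/a = 12.7778 / 4.802 = 2.661 s.
Total = 1.2 + 2.661 = 3.861 s.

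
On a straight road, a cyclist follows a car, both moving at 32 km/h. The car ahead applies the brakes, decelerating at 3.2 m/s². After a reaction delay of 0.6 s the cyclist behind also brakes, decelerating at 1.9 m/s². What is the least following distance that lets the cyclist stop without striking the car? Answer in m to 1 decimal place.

32 km/h ÷ 3.6 = 8.8889 m/s.
Leader travels v²/(2a_L) = 79.013 / 6.400 = 12.346 m before stopping.
Follower covers v·t_r = 8.8889 × 0.6 = 5.333 m while reacting, then v²/(2a_F) = 79.013 / 3.800 = 20.793 m while braking, for a total of 5.333 + 20.793 = 26.126 m.
Since a_F ≤ a_L and the follower starts braking later, the follower is never slower than the leader, so the closest approach is when both have stopped.
Minimum gap = 26.126 − 12.346 = 13.780 m.

Minimum gap ≈ 13.8 m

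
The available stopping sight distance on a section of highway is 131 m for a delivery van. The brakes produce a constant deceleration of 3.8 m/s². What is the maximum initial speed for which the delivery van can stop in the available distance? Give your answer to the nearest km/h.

Maximum speed ≈ 114 km/h

v²/(2a) = d ⇒ v = √(2 × 3.800 × 131) = √995.60 = 31.5531 m/s.
31.5531 m/s × 3.6 = 113.591 km/h.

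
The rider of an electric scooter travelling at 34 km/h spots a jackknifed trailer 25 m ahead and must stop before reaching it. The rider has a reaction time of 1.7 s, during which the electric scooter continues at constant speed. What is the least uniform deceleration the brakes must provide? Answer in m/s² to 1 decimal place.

Required deceleration ≈ 5.0 m/s²

34 km/h ÷ 3.6 = 9.4444 m/s.
Distance covered during reaction = 9.4444 × 1.7 = 16.055 m.
Distance available for braking: 25 − 16.055 = 8.945 m.
v² = 2a·d ⇒ a = v²/(2d) = 9.4444² / (2 × 8.945) = 89.197 / 17.890 = 4.9859 m/s².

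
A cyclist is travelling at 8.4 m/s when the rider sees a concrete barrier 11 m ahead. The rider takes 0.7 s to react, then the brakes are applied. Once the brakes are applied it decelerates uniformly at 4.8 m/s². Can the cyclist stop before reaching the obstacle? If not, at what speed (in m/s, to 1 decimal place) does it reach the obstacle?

No — it strikes the obstacle at 4.6 m/s

Reaction distance = 8.4000 × 0.7 = 5.880 m.
Braking distance needed to stop: v²/(2a) = 70.560 / 9.600 = 7.350 m, so total needed = 5.880 + 7.350 = 13.230 m > 11 m — it cannot stop.
Distance remaining when braking begins: 11 − 5.880 = 5.120 m.
v² = v₀² − 2a·d = 70.560 − 2 × 4.800 × 5.120 = 21.408 m²/s².
v = √21.408 = 4.627 m/s.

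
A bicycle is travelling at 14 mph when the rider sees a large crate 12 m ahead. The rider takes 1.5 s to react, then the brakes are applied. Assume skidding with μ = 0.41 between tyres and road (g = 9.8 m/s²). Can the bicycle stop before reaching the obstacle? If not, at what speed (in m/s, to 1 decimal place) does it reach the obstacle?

14 mph × 0.44704 = 6.2586 m/s.
a = μg = 0.41 × 9.8 = 4.018 m/s².
Reaction distance = 6.2586 × 1.5 = 9.388 m.
Braking distance needed to stop: v²/(2a) = 39.170 / 8.036 = 4.874 m, so total needed = 9.388 + 4.874 = 14.262 m > 12 m — it cannot stop.
Distance remaining when braking begins: 12 − 9.388 = 2.612 m.
v² = v₀² − 2a·d = 39.170 − 2 × 4.018 × 2.612 = 18.180 m²/s².
v = √18.180 = 4.264 m/s.

No — it strikes the obstacle at 4.3 m/s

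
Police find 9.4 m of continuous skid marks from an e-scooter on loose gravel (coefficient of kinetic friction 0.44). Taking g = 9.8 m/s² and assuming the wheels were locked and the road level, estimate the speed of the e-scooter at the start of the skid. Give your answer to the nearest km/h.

Deceleration a = μg = 0.44 × 9.8 = 4.312 m/s².
v = √(2a·d) = √(2 × 4.312 × 9.4) = √81.066 = 9.0037 m/s.
= 9.0037 × 3.6 = 32.413 km/h.

Initial speed ≈ 32 km/h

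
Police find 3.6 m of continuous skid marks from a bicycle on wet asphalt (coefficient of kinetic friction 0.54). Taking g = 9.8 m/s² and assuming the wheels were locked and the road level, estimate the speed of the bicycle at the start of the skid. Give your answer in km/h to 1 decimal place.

Initial speed ≈ 22.2 km/h

Deceleration a = μg = 0.54 × 9.8 = 5.292 m/s².
v = √(2a·d) = √(2 × 5.292 × 3.6) = √38.102 = 6.1727 m/s.
= 6.1727 × 3.6 = 22.222 km/h.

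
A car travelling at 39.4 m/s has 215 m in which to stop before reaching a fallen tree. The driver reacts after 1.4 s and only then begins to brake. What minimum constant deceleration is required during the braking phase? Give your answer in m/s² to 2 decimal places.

Required deceleration ≈ 4.86 m/s²

Distance covered during reaction = 39.4000 × 1.4 = 55.160 m.
Distance available for braking: 215 − 55.160 = 159.840 m.
v² = 2a·d ⇒ a = v²/(2d) = 39.4000² / (2 × 159.840) = 1552.360 / 319.680 = 4.8560 m/s².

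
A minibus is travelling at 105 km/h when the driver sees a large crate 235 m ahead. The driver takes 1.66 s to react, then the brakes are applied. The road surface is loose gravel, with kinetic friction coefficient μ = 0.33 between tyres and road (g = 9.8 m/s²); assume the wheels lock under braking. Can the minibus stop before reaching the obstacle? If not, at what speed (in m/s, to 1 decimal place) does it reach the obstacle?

Yes — it stops about 55.1 m short of the obstacle, so it never reaches it

105 km/h ÷ 3.6 = 29.1667 m/s.
a = μg = 0.33 × 9.8 = 3.234 m/s².
Reaction distance = 29.1667 × 1.66 = 48.417 m.
Braking distance = v²/(2a) = 850.696 / 6.468 = 131.524 m.
Total stopping distance = 48.417 + 131.524 = 179.941 m, vs 235 m available — it stops with 235 − 179.941 = 55.059 m to spare.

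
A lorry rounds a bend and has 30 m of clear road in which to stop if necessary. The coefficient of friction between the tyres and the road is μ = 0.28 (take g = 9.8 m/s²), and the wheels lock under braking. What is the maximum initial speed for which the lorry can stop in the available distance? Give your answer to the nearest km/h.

a = μg = 0.28 × 9.8 = 2.744 m/s².
v²/(2a) = d ⇒ v = √(2 × 2.744 × 30) = √164.64 = 12.8312 m/s.
12.8312 m/s × 3.6 = 46.192 km/h.

Maximum speed ≈ 46 km/h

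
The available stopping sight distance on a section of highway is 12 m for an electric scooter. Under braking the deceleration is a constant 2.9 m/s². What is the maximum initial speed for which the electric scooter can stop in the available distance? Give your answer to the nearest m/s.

v²/(2a) = d ⇒ v = √(2 × 2.900 × 12) = √69.60 = 8.3427 m/s.

Maximum speed ≈ 8 m/s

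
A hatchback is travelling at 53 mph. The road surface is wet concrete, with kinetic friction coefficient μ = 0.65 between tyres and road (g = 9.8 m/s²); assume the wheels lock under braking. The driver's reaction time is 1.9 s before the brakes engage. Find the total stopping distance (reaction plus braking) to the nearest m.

53 mph × 0.44704 = 23.6931 m/s.
a = μg = 0.65 × 9.8 = 6.370 m/s².
Reaction distance = v·t_r = 23.6931 × 1.9 = 45.017 m.
Braking distance = v²/(2a) = 23.6931² / (2 × 6.370) = 561.363 / 12.740 = 44.063 m.
Total = 45.017 + 44.063 = 89.080 m.

Total stopping distance ≈ 89 m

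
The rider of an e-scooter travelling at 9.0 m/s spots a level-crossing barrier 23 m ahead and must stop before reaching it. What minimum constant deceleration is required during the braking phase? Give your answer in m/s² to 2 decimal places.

Required deceleration ≈ 1.76 m/s²

v² = 2a·d ⇒ a = v²/(2d) = 9.0000² / (2 × 23.000) = 81.000 / 46.000 = 1.7609 m/s².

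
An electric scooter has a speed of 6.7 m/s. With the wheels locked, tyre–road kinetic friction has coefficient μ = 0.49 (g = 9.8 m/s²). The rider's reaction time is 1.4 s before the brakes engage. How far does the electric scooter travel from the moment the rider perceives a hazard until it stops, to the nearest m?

Total stopping distance ≈ 14 m

a = μg = 0.49 × 9.8 = 4.802 m/s².
Reaction distance = v·t_r = 6.7000 × 1.4 = 9.380 m.
Braking distance = v²/(2a) = 6.7000² / (2 × 4.802) = 44.890 / 9.604 = 4.674 m.
Total = 9.380 + 4.674 = 14.054 m.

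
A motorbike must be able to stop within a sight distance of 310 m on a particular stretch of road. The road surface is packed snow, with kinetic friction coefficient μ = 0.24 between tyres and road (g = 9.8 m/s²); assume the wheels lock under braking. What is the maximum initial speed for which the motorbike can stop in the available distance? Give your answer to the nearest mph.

a = μg = 0.24 × 9.8 = 2.352 m/s².
v²/(2a) = d ⇒ v = √(2 × 2.352 × 310) = √1458.24 = 38.1869 m/s.
38.1869 m/s ÷ 0.44704 = 85.422 mph.

Maximum speed ≈ 85 mph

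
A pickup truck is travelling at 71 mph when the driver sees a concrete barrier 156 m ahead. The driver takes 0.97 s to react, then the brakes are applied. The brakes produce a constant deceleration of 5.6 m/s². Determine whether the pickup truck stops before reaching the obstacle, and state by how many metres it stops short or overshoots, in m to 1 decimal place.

Yes — it stops 35.3 m short of the obstacle

71 mph × 0.44704 = 31.7398 m/s.
Reaction distance = 31.7398 × 0.97 = 30.788 m.
Braking distance = v²/(2a) = 1007.415 / 11.200 = 89.948 m.
Total stopping distance = 30.788 + 89.948 = 120.736 m, vs 156 m available — it stops with 156 − 120.736 = 35.264 m to spare.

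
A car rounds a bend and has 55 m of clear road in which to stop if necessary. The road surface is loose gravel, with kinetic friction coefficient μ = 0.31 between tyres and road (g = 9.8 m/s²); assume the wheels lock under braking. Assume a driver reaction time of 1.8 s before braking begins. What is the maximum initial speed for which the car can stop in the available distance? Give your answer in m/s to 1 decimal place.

Maximum speed ≈ 13.6 m/s

a = μg = 0.31 × 9.8 = 3.038 m/s².
Stopping distance: v·t_r + v²/(2a) = 55 with t_r = 1.8 s and a = 3.038 m/s².
So v² + 10.937 v − 334.18 = 0.
Positive root: v = −a·t_r + √((a·t_r)² + 2a·d) = −5.468 + √(29.899 + 334.18) = 13.6129 m/s.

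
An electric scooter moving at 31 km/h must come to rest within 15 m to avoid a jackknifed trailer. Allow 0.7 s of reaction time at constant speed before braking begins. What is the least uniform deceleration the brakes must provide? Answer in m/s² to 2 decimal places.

31 km/h ÷ 3.6 = 8.6111 m/s.
Distance covered during reaction = 8.6111 × 0.7 = 6.028 m.
Distance available for braking: 15 − 6.028 = 8.972 m.
v² = 2a·d ⇒ a = v²/(2d) = 8.6111² / (2 × 8.972) = 74.151 / 17.944 = 4.1324 m/s².

Required deceleration ≈ 4.13 m/s²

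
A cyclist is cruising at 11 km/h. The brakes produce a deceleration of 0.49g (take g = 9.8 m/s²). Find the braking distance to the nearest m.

11 km/h ÷ 3.6 = 3.0556 m/s.
a = 0.49 × 9.8 = 4.802 m/s².
Braking distance = v²/(2a) = 3.0556² / (2 × 4.802) = 9.337 / 9.604 = 0.972 m.

Braking distance ≈ 1 m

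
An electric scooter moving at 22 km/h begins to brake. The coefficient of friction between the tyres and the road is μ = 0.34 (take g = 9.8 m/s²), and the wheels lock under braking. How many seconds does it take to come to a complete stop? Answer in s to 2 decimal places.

Braking time ≈ 1.83 s

22 km/h ÷ 3.6 = 6.1111 m/s.
a = μg = 0.34 × 9.8 = 3.332 m/s².
Braking time = v/a = 6.1111 / 3.332 = 1.834 s.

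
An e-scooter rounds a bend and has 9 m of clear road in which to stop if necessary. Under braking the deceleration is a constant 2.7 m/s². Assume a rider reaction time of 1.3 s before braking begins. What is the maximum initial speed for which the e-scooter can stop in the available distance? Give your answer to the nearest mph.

Stopping distance: v·t_r + v²/(2a) = 9 with t_r = 1.3 s and a = 2.700 m/s².
So v² + 7.020 v − 48.60 = 0.
Positive root: v = −a·t_r + √((a·t_r)² + 2a·d) = −3.510 + √(12.320 + 48.60) = 4.2951 m/s.
4.2951 m/s ÷ 0.44704 = 9.608 mph.

Maximum speed ≈ 10 mph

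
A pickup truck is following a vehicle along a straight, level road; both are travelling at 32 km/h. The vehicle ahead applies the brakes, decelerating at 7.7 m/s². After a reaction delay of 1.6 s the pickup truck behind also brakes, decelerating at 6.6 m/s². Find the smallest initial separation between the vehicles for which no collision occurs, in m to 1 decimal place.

32 km/h ÷ 3.6 = 8.8889 m/s.
Leader travels v²/(2a_L) = 79.013 / 15.400 = 5.131 m before stopping.
Follower covers v·t_r = 8.8889 × 1.6 = 14.222 m while reacting, then v²/(2a_F) = 79.013 / 13.200 = 5.986 m while braking, for a total of 14.222 + 5.986 = 20.208 m.
Since a_F ≤ a_L and the follower starts braking later, the follower is never slower than the leader, so the closest approach is when both have stopped.
Minimum gap = 20.208 − 5.131 = 15.077 m.

Minimum gap ≈ 15.1 m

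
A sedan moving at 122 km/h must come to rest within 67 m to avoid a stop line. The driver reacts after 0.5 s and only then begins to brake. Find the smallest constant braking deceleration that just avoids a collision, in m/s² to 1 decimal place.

122 km/h ÷ 3.6 = 33.8889 m/s.
Distance covered during reaction = 33.8889 × 0.5 = 16.944 m.
Distance available for braking: 67 − 16.944 = 50.056 m.
v² = 2a·d ⇒ a = v²/(2d) = 33.8889² / (2 × 50.056) = 1148.458 / 100.112 = 11.4717 m/s².

Required deceleration ≈ 11.5 m/s²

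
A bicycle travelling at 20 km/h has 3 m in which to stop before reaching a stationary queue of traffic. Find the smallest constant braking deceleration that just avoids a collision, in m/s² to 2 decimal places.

Required deceleration ≈ 5.14 m/s²

20 km/h ÷ 3.6 = 5.5556 m/s.
v² = 2a·d ⇒ a = v²/(2d) = 5.5556² / (2 × 3.000) = 30.865 / 6.000 = 5.1442 m/s².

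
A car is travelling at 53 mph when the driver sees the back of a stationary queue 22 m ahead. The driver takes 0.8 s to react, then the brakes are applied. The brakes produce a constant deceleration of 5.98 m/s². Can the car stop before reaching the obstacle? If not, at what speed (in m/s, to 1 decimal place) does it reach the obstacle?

53 mph × 0.44704 = 23.6931 m/s.
Reaction distance = 23.6931 × 0.8 = 18.954 m.
Braking distance needed to stop: v²/(2a) = 561.363 / 11.960 = 46.937 m, so total needed = 18.954 + 46.937 = 65.891 m > 22 m — it cannot stop.
Distance remaining when braking begins: 22 − 18.954 = 3.046 m.
v² = v₀² − 2a·d = 561.363 − 2 × 5.980 × 3.046 = 524.933 m²/s².
v = √524.933 = 22.911 m/s.

No — it strikes the obstacle at 22.9 m/s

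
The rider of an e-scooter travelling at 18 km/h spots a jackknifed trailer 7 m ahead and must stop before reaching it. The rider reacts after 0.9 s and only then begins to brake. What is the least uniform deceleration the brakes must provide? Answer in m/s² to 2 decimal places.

Required deceleration ≈ 5.00 m/s²

18 km/h ÷ 3.6 = 5.0000 m/s.
Distance covered during reaction = 5.0000 × 0.9 = 4.500 m.
Distance available for braking: 7 − 4.500 = 2.500 m.
v² = 2a·d ⇒ a = v²/(2d) = 5.0000² / (2 × 2.500) = 25.000 / 5.000 = 5.0000 m/s².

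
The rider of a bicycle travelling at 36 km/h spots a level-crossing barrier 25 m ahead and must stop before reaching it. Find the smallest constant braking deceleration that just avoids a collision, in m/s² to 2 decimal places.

36 km/h ÷ 3.6 = 10.0000 m/s.
v² = 2a·d ⇒ a = v²/(2d) = 10.0000² / (2 × 25.000) = 100.000 / 50.000 = 2.0000 m/s².

Required deceleration ≈ 2.00 m/s²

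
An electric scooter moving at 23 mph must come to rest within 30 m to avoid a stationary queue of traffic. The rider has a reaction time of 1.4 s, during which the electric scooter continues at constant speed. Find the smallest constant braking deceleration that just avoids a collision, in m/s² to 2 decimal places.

Required deceleration ≈ 3.39 m/s²

23 mph × 0.44704 = 10.2819 m/s.
Distance covered during reaction = 10.2819 × 1.4 = 14.395 m.
Distance available for braking: 30 − 14.395 = 15.605 m.
v² = 2a·d ⇒ a = v²/(2d) = 10.2819² / (2 × 15.605) = 105.717 / 31.210 = 3.3873 m/s².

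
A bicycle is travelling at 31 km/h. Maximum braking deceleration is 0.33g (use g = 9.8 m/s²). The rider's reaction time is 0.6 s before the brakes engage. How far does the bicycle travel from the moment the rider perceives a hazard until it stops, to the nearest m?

31 km/h ÷ 3.6 = 8.6111 m/s.
a = 0.33 × 9.8 = 3.234 m/s².
Reaction distance = v·t_r = 8.6111 × 0.6 = 5.167 m.
Braking distance = v²/(2a) = 8.6111² / (2 × 3.234) = 74.151 / 6.468 = 11.464 m.
Total = 5.167 + 11.464 = 16.631 m.

Total stopping distance ≈ 17 m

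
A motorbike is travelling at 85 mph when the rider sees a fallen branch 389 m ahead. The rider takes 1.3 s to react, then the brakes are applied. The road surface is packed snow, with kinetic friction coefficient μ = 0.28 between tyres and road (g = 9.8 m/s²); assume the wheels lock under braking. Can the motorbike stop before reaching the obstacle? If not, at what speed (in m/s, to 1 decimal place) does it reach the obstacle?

Yes — it stops about 76.5 m short of the obstacle, so it never reaches it

85 mph × 0.44704 = 37.9984 m/s.
a = μg = 0.28 × 9.8 = 2.744 m/s².
Reaction distance = 37.9984 × 1.3 = 49.398 m.
Braking distance = v²/(2a) = 1443.878 / 5.488 = 263.097 m.
Total stopping distance = 49.398 + 263.097 = 312.495 m, vs 389 m available — it stops with 389 − 312.495 = 76.505 m to spare.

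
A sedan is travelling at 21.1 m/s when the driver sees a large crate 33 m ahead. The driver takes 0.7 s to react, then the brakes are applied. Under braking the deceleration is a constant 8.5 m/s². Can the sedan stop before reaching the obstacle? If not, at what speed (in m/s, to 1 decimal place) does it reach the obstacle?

Reaction distance = 21.1000 × 0.7 = 14.770 m.
Braking distance needed to stop: v²/(2a) = 445.210 / 17.000 = 26.189 m, so total needed = 14.770 + 26.189 = 40.959 m > 33 m — it cannot stop.
Distance remaining when braking begins: 33 − 14.770 = 18.230 m.
v² = v₀² − 2a·d = 445.210 − 2 × 8.500 × 18.230 = 135.300 m²/s².
v = √135.300 = 11.632 m/s.

No — it strikes the obstacle at 11.6 m/s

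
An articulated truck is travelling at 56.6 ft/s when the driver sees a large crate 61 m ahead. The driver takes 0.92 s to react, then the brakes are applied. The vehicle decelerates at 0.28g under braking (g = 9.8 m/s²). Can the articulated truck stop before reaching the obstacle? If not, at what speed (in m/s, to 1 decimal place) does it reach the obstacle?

No — it strikes the obstacle at 7.1 m/s

56.6 ft/s × 0.3048 = 17.2517 m/s.
a = 0.28 × 9.8 = 2.744 m/s².
Reaction distance = 17.2517 × 0.92 = 15.872 m.
Braking distance needed to stop: v²/(2a) = 297.621 / 5.488 = 54.231 m, so total needed = 15.872 + 54.231 = 70.103 m > 61 m — it cannot stop.
Distance remaining when braking begins: 61 − 15.872 = 45.128 m.
v² = v₀² − 2a·d = 297.621 − 2 × 2.744 × 45.128 = 49.959 m²/s².
v = √49.959 = 7.068 m/s.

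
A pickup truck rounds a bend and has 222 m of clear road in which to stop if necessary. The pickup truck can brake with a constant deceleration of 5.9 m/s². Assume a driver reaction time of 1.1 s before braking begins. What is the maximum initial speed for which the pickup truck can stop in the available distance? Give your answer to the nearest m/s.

Maximum speed ≈ 45 m/s

Stopping distance: v·t_r + v²/(2a) = 222 with t_r = 1.1 s and a = 5.900 m/s².
So v² + 12.980 v − 2619.60 = 0.
Positive root: v = −a·t_r + √((a·t_r)² + 2a·d) = −6.490 + √(42.120 + 2619.60) = 45.1019 m/s.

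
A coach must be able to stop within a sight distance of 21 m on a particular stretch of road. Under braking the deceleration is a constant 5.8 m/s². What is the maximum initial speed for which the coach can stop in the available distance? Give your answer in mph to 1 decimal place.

Maximum speed ≈ 34.9 mph

v²/(2a) = d ⇒ v = √(2 × 5.800 × 21) = √243.60 = 15.6077 m/s.
15.6077 m/s ÷ 0.44704 = 34.913 mph.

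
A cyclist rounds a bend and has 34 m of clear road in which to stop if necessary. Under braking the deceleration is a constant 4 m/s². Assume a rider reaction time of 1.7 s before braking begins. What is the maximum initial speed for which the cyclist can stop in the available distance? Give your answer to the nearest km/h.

Stopping distance: v·t_r + v²/(2a) = 34 with t_r = 1.7 s and a = 4.000 m/s².
So v² + 13.600 v − 272.00 = 0.
Positive root: v = −a·t_r + √((a·t_r)² + 2a·d) = −6.800 + √(46.240 + 272.00) = 11.0393 m/s.
11.0393 m/s × 3.6 = 39.741 km/h.

Maximum speed ≈ 40 km/h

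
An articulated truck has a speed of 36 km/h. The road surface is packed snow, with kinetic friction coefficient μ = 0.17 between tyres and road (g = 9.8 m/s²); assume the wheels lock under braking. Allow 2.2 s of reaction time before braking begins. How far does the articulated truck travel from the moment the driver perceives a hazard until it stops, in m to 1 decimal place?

Total stopping distance ≈ 52.0 m

36 km/h ÷ 3.6 = 10.0000 m/s.
a = μg = 0.17 × 9.8 = 1.666 m/s².
Reaction distance = v·t_r = 10.0000 × 2.2 = 22.000 m.
Braking distance = v²/(2a) = 10.0000² / (2 × 1.666) = 100.000 / 3.332 = 30.012 m.
Total = 22.000 + 30.012 = 52.012 m.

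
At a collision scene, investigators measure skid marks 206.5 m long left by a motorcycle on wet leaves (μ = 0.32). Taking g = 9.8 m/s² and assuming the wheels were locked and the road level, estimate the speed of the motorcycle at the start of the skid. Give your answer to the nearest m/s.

Initial speed ≈ 36 m/s

Deceleration a = μg = 0.32 × 9.8 = 3.136 m/s².
v = √(2a·d) = √(2 × 3.136 × 206.5) = √1295.168 = 35.9884 m/s.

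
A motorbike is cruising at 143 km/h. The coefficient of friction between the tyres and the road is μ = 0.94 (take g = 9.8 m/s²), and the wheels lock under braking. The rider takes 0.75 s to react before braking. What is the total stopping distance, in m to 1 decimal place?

Total stopping distance ≈ 115.4 m

143 km/h ÷ 3.6 = 39.7222 m/s.
a = μg = 0.94 × 9.8 = 9.212 m/s².
Reaction distance = v·t_r = 39.7222 × 0.75 = 29.792 m.
Braking distance = v²/(2a) = 39.7222² / (2 × 9.212) = 1577.853 / 18.424 = 85.641 m.
Total = 29.792 + 85.641 = 115.433 m.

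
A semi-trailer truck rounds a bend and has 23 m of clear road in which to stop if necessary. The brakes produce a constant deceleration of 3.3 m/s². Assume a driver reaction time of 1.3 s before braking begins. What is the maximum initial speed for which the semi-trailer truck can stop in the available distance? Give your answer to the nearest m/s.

Stopping distance: v·t_r + v²/(2a) = 23 with t_r = 1.3 s and a = 3.300 m/s².
So v² + 8.580 v − 151.80 = 0.
Positive root: v = −a·t_r + √((a·t_r)² + 2a·d) = −4.290 + √(18.404 + 151.80) = 8.7562 m/s.

Maximum speed ≈ 9 m/s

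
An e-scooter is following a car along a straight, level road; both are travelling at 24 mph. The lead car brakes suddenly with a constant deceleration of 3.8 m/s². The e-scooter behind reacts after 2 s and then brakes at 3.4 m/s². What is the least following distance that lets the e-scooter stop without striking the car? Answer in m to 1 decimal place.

Minimum gap ≈ 23.2 m

24 mph × 0.44704 = 10.7290 m/s.
Leader travels v²/(2a_L) = 115.111 / 7.600 = 15.146 m before stopping.
Follower covers v·t_r = 10.7290 × 2 = 21.458 m while reacting, then v²/(2a_F) = 115.111 / 6.800 = 16.928 m while braking, for a total of 21.458 + 16.928 = 38.386 m.
Since a_F ≤ a_L and the follower starts braking later, the follower is never slower than the leader, so the closest approach is when both have stopped.
Minimum gap = 38.386 − 15.146 = 23.240 m.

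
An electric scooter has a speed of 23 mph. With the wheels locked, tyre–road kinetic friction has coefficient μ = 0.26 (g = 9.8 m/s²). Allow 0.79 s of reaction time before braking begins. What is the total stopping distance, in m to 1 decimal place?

Total stopping distance ≈ 28.9 m

23 mph × 0.44704 = 10.2819 m/s.
a = μg = 0.26 × 9.8 = 2.548 m/s².
Reaction distance = v·t_r = 10.2819 × 0.79 = 8.123 m.
Braking distance = v²/(2a) = 10.2819² / (2 × 2.548) = 105.717 / 5.096 = 20.745 m.
Total = 8.123 + 20.745 = 28.868 m.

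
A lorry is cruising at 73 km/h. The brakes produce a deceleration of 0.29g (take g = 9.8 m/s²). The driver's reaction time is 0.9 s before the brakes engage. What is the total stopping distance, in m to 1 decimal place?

73 km/h ÷ 3.6 = 20.2778 m/s.
a = 0.29 × 9.8 = 2.842 m/s².
Reaction distance = v·t_r = 20.2778 × 0.9 = 18.250 m.
Braking distance = v²/(2a) = 20.2778² / (2 × 2.842) = 411.189 / 5.684 = 72.341 m.
Total = 18.250 + 72.341 = 90.591 m.

Total stopping distance ≈ 90.6 m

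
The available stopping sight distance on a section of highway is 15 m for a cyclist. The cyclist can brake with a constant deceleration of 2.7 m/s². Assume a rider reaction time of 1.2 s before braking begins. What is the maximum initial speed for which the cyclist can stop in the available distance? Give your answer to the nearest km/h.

Maximum speed ≈ 23 km/h

Stopping distance: v·t_r + v²/(2a) = 15 with t_r = 1.2 s and a = 2.700 m/s².
So v² + 6.480 v − 81.00 = 0.
Positive root: v = −a·t_r + √((a·t_r)² + 2a·d) = −3.240 + √(10.498 + 81.00) = 6.3255 m/s.
6.3255 m/s × 3.6 = 22.772 km/h.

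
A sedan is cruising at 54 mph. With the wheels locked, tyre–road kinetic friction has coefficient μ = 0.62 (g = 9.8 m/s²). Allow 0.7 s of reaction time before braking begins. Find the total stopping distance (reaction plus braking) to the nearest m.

54 mph × 0.44704 = 24.1402 m/s.
a = μg = 0.62 × 9.8 = 6.076 m/s².
Reaction distance = v·t_r = 24.1402 × 0.7 = 16.898 m.
Braking distance = v²/(2a) = 24.1402² / (2 × 6.076) = 582.749 / 12.152 = 47.955 m.
Total = 16.898 + 47.955 = 64.853 m.

Total stopping distance ≈ 65 m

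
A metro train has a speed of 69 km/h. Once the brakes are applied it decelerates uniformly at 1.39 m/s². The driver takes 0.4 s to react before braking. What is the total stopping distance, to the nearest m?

69 km/h ÷ 3.6 = 19.1667 m/s.
Reaction distance = v·t_r = 19.1667 × 0.4 = 7.667 m.
Braking distance = v²/(2a) = 19.1667² / (2 × 1.390) = 367.362 / 2.780 = 132.145 m.
Total = 7.667 + 132.145 = 139.812 m.

Total stopping distance ≈ 140 m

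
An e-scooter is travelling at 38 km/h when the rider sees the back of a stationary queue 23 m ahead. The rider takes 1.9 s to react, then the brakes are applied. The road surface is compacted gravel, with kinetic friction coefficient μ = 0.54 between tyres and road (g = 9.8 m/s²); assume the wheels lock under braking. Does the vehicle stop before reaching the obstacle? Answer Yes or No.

38 km/h ÷ 3.6 = 10.5556 m/s.
a = μg = 0.54 × 9.8 = 5.292 m/s².
Reaction distance = 10.5556 × 1.9 = 20.056 m.
Braking distance = v²/(2a) = 111.421 / 10.584 = 10.527 m.
Total stopping distance = 20.056 + 10.527 = 30.583 m, vs 23 m available — it cannot stop in time and overshoots by 30.583 − 23 = 7.583 m.

No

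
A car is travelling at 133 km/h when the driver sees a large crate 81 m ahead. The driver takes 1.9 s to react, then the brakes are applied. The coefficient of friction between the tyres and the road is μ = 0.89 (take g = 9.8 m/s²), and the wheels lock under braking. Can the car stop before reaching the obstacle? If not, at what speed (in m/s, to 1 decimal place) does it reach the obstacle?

133 km/h ÷ 3.6 = 36.9444 m/s.
a = μg = 0.89 × 9.8 = 8.722 m/s².
Reaction distance = 36.9444 × 1.9 = 70.194 m.
Braking distance needed to stop: v²/(2a) = 1364.889 / 17.444 = 78.244 m, so total needed = 70.194 + 78.244 = 148.438 m > 81 m — it cannot stop.
Distance remaining when braking begins: 81 − 70.194 = 10.806 m.
v² = v₀² − 2a·d = 1364.889 − 2 × 8.722 × 10.806 = 1176.389 m²/s².
v = √1176.389 = 34.299 m/s.

No — it strikes the obstacle at 34.3 m/s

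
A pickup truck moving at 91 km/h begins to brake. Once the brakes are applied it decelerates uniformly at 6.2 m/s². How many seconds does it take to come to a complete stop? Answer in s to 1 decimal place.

Braking time ≈ 4.1 s

91 km/h ÷ 3.6 = 25.2778 m/s.
Braking time = v/a = 25.2778 / 6.200 = 4.077 s.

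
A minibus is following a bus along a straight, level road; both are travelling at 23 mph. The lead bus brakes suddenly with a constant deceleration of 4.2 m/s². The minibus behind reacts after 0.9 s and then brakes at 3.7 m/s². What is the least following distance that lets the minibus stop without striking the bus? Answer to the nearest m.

23 mph × 0.44704 = 10.2819 m/s.
Leader travels v²/(2a_L) = 105.717 / 8.400 = 12.585 m before stopping.
Follower covers v·t_r = 10.2819 × 0.9 = 9.254 m while reacting, then v²/(2a_F) = 105.717 / 7.400 = 14.286 m while braking, for a total of 9.254 + 14.286 = 23.540 m.
Since a_F ≤ a_L and the follower starts braking later, the follower is never slower than the leader, so the closest approach is when both have stopped.
Minimum gap = 23.540 − 12.585 = 10.955 m.

Minimum gap ≈ 11 m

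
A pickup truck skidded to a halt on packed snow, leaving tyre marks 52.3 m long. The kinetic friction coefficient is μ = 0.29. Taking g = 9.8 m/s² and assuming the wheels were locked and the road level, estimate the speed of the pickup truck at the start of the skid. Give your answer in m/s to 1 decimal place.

Initial speed ≈ 17.2 m/s

Deceleration a = μg = 0.29 × 9.8 = 2.842 m/s².
v = √(2a·d) = √(2 × 2.842 × 52.3) = √297.273 = 17.2416 m/s.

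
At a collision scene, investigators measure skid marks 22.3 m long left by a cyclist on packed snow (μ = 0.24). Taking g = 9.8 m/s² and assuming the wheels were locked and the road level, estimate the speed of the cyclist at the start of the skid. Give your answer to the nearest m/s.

Deceleration a = μg = 0.24 × 9.8 = 2.352 m/s².
v = √(2a·d) = √(2 × 2.352 × 22.3) = √104.899 = 10.2420 m/s.

Initial speed ≈ 10 m/s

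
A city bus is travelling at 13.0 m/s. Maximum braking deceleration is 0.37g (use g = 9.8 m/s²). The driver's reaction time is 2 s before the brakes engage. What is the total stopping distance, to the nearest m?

a = 0.37 × 9.8 = 3.626 m/s².
Reaction distance = v·t_r = 13.0000 × 2 = 26.000 m.
Braking distance = v²/(2a) = 13.0000² / (2 × 3.626) = 169.000 / 7.252 = 23.304 m.
Total = 26.000 + 23.304 = 49.304 m.

Total stopping distance ≈ 49 m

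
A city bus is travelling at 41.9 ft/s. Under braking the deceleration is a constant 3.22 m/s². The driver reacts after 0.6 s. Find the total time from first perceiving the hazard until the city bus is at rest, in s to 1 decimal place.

Total time ≈ 4.6 s

41.9 ft/s × 0.3048 = 12.7711 m/s.
Braking time = v/a = 12.7711 / 3.220 = 3.966 s.
Total = 0.6 + 3.966 = 4.566 s.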